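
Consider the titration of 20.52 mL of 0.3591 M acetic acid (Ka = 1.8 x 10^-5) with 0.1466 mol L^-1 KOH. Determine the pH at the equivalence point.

n(CH3COOH) = 0.3591 x 0.02052 = 0.007369 mol; V(KOH) at equivalence = 0.007369/0.1466 = 0.05026 L.
At equivalence all the acid is converted to CH3COO-; total volume = 0.02052 + 0.05026 = 0.07078 L, so [CH3COO-] = 0.007369/0.07078 = 0.1041 M.
Kb = Kw/Ka = 1.0e-14 / 1.8 x 10^-5 = 5.56e-10.
[OH^-] = sqrt(Kb x [CH3COO-]) = sqrt(5.56e-10 x 0.1041) = 7.60e-6 M.
pOH = 5.12, so pH = 14.00 - 5.12 = 8.88.

8.88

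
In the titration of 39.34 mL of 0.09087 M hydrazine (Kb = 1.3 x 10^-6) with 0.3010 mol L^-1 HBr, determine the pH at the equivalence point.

4.64

n(N2H4) = 0.09087 x 0.03934 = 0.003575 mol; V(HBr) at equivalence = 0.003575/0.3010 = 0.01188 L.
At equivalence the base is fully converted to N2H5+; total volume = 0.05122 L, so [N2H5+] = 0.003575/0.05122 = 0.06980 M.
Ka(N2H5+) = Kw/Kb = 1.0e-14 / 1.3 x 10^-6 = 7.69e-9.
[H^+] = sqrt(Ka x [N2H5+]) = sqrt(7.69e-9 x 0.06980) = 2.32e-5 M.
pH = -log(2.32e-5) = 4.64.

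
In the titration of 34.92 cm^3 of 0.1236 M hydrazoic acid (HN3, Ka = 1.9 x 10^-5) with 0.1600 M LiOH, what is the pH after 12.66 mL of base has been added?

4.67

Initial n(HN3) = 0.1236 x 0.03492 = 0.004316 mol.
n(LiOH) added = 0.1600 x 0.01266 = 0.002026 mol, converting that many moles of HN3 to N3-.
Remaining n(HN3) = 0.002291 mol; n(N3-) = 0.002026 mol.
By Henderson-Hasselbalch, pH = pKa + log([A^-]/[HA]) = 4.72 + log(0.002026/0.002291) = 4.72 + (-0.05) = 4.67.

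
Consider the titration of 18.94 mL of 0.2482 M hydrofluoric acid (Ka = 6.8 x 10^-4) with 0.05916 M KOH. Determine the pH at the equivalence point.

7.92

n(HF) = 0.2482 x 0.01894 = 0.004701 mol; V(KOH) at equivalence = 0.004701/0.05916 = 0.07946 L.
At equivalence all the acid is converted to F-; total volume = 0.01894 + 0.07946 = 0.09840 L, so [F-] = 0.004701/0.09840 = 0.04777 M.
Kb = Kw/Ka = 1.0e-14 / 6.8 x 10^-4 = 1.47e-11.
[OH^-] = sqrt(Kb x [F-]) = sqrt(1.47e-11 x 0.04777) = 8.38e-7 M.
pOH = 6.08, so pH = 14.00 - 6.08 = 7.92.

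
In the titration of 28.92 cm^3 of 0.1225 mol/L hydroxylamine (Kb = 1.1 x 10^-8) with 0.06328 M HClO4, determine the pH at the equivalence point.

3.71

n(NH2OH) = 0.1225 x 0.02892 = 0.003543 mol; V(HClO4) at equivalence = 0.003543/0.06328 = 0.05598 L.
At equivalence the base is fully converted to NH3OH+; total volume = 0.08490 L, so [NH3OH+] = 0.003543/0.08490 = 0.04173 M.
Ka(NH3OH+) = Kw/Kb = 1.0e-14 / 1.1 x 10^-8 = 9.09e-7.
[H^+] = sqrt(Ka x [NH3OH+]) = sqrt(9.09e-7 x 0.04173) = 0.000195 M.
pH = -log(0.000195) = 3.71.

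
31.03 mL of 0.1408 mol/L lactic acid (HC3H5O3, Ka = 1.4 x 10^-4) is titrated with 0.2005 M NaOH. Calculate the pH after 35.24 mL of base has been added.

n(acid) = 0.1408 x 0.03103 = 0.004369 mol; n(NaOH) added = 0.2005 x 0.03524 = 0.007066 mol.
Base is in excess by 0.007066 - 0.004369 = 0.002697 mol in a total volume of 0.06627 L.
[OH^-] = 0.002697/0.06627 = 0.04069 M, so pOH = 1.39 and pH = 14.00 - 1.39 = 12.61.

12.61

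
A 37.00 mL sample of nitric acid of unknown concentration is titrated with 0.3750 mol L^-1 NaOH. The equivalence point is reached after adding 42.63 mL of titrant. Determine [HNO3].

n(NaOH) delivered = 0.3750 x 0.04263 = 0.01599 mol.
For a 1:1 reaction, n(HNO3) = 0.01599 mol.
[HNO3] = 0.01599 mol / 0.03700 L = 0.432 M.

0.432 M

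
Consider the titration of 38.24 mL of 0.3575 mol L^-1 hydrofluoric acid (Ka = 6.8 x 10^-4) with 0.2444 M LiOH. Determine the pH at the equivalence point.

n(HF) = 0.3575 x 0.03824 = 0.01367 mol; V(LiOH) at equivalence = 0.01367/0.2444 = 0.05594 L.
At equivalence all the acid is converted to F-; total volume = 0.03824 + 0.05594 = 0.09418 L, so [F-] = 0.01367/0.09418 = 0.1452 M.
Kb = Kw/Ka = 1.0e-14 / 6.8 x 10^-4 = 1.47e-11.
[OH^-] = sqrt(Kb x [F-]) = sqrt(1.47e-11 x 0.1452) = 1.46e-6 M.
pOH = 5.84, so pH = 14.00 - 5.84 = 8.16.

8.16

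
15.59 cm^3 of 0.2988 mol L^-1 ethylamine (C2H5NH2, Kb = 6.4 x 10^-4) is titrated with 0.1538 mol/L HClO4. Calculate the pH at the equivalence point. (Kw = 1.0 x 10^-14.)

n(C2H5NH2) = 0.2988 x 0.01559 = 0.004658 mol; V(HClO4) at equivalence = 0.004658/0.1538 = 0.03029 L.
At equivalence the base is fully converted to C2H5NH3+; total volume = 0.04588 L, so [C2H5NH3+] = 0.004658/0.04588 = 0.1015 M.
Ka(C2H5NH3+) = Kw/Kb = 1.0e-14 / 6.4 x 10^-4 = 1.56e-11.
[H^+] = sqrt(Ka x [C2H5NH3+]) = sqrt(1.56e-11 x 0.1015) = 1.26e-6 M.
pH = -log(1.26e-6) = 5.90.

5.90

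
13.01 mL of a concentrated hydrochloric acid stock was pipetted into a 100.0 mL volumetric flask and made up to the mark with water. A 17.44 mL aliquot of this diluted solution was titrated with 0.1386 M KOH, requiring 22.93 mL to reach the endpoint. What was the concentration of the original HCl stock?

1.40 M

n(KOH) = 0.1386 x 0.02293 = 0.003178 mol.
n(HCl) in the aliquot = 0.003178 mol.
[diluted HCl] = 0.003178 / 0.01744 = 0.1822 M.
Dilution factor = 100.0/13.01 = 7.686, so [stock] = 0.1822 x 7.686 = 1.40 M.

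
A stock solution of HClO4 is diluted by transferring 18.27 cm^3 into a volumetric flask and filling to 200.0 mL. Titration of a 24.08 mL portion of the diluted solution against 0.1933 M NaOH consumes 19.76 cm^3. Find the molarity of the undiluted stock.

1.74 M

n(NaOH) = 0.1933 x 0.01976 = 0.003820 mol.
n(HClO4) in the aliquot = 0.003820 mol.
[diluted HClO4] = 0.003820 / 0.02408 = 0.1586 M.
Dilution factor = 200.0/18.27 = 10.95, so [stock] = 0.1586 x 10.95 = 1.74 M.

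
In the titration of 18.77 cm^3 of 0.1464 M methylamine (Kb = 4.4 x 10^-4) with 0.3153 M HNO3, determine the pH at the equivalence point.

n(CH3NH2) = 0.1464 x 0.01877 = 0.002748 mol; V(HNO3) at equivalence = 0.002748/0.3153 = 0.008715 L.
At equivalence the base is fully converted to CH3NH3+; total volume = 0.02749 L, so [CH3NH3+] = 0.002748/0.02749 = 0.09998 M.
Ka(CH3NH3+) = Kw/Kb = 1.0e-14 / 4.4 x 10^-4 = 2.27e-11.
[H^+] = sqrt(Ka x [CH3NH3+]) = sqrt(2.27e-11 x 0.09998) = 1.51e-6 M.
pH = -log(1.51e-6) = 5.82.

5.82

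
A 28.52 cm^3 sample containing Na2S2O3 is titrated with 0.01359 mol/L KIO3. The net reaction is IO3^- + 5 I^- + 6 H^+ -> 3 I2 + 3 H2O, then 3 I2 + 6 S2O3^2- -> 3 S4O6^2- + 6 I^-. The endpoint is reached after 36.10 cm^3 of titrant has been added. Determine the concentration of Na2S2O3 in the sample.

0.103 M

n(KIO3) = 0.01359 x 0.03610 = 0.0004906 mol.
From the balanced equation, 1 mol KIO3 reacts with 6 mol Na2S2O3, so n(Na2S2O3) = 0.0004906 x 6/1 = 0.002944 mol.
[Na2S2O3] = 0.002944 / 0.02852 L = 0.103 M.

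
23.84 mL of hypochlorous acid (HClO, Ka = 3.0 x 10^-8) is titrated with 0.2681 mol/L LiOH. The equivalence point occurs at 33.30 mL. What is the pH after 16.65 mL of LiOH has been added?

7.52

16.65 mL is exactly half the equivalence volume (33.30/2), i.e. the half-equivalence point.
There, n(HA) = n(A^-), so pH = pKa = -log(3.0 x 10^-8) = 7.52.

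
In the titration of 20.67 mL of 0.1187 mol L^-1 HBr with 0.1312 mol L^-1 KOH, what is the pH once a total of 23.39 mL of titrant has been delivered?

12.14

n(acid) = 0.1187 x 0.02067 = 0.002454 mol; n(KOH) added = 0.1312 x 0.02339 = 0.003069 mol.
Base is in excess by 0.003069 - 0.002454 = 0.0006152 mol in a total volume of 0.04406 L.
[OH^-] = 0.0006152/0.04406 = 0.01396 M, so pOH = 1.86 and pH = 14.00 - 1.86 = 12.14.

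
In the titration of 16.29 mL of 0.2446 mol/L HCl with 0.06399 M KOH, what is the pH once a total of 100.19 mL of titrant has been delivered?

12.32

n(acid) = 0.2446 x 0.01629 = 0.003985 mol; n(KOH) added = 0.06399 x 0.1002 = 0.006411 mol.
Base is in excess by 0.006411 - 0.003985 = 0.002427 mol in a total volume of 0.1165 L.
[OH^-] = 0.002427/0.1165 = 0.02083 M, so pOH = 1.68 and pH = 14.00 - 1.68 = 12.32.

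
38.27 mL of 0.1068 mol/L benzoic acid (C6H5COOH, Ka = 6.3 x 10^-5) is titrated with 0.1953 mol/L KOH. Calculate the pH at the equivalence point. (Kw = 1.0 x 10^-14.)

8.52

n(C6H5COOH) = 0.1068 x 0.03827 = 0.004087 mol; V(KOH) at equivalence = 0.004087/0.1953 = 0.02093 L.
At equivalence all the acid is converted to C6H5COO-; total volume = 0.03827 + 0.02093 = 0.05920 L, so [C6H5COO-] = 0.004087/0.05920 = 0.06904 M.
Kb = Kw/Ka = 1.0e-14 / 6.3 x 10^-5 = 1.59e-10.
[OH^-] = sqrt(Kb x [C6H5COO-]) = sqrt(1.59e-10 x 0.06904) = 3.31e-6 M.
pOH = 5.48, so pH = 14.00 - 5.48 = 8.52.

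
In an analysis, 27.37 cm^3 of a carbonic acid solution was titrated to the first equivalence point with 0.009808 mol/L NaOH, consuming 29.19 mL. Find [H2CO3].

n(NaOH) = 0.009808 x 0.02919 = 0.0002863 mol.
At the first equivalence point, 1 mol OH^- react per mol H2CO3, so n(H2CO3) = 0.0002863 / 1 = 0.0002863 mol.
[H2CO3] = 0.0002863 / 0.02737 L = 0.0105 M.

0.0105 M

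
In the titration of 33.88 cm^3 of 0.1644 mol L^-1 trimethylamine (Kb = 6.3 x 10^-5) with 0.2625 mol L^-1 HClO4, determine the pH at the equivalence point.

n((CH3)3N) = 0.1644 x 0.03388 = 0.005570 mol; V(HClO4) at equivalence = 0.005570/0.2625 = 0.02122 L.
At equivalence the base is fully converted to (CH3)3NH+; total volume = 0.05510 L, so [(CH3)3NH+] = 0.005570/0.05510 = 0.1011 M.
Ka((CH3)3NH+) = Kw/Kb = 1.0e-14 / 6.3 x 10^-5 = 1.59e-10.
[H^+] = sqrt(Ka x [(CH3)3NH+]) = sqrt(1.59e-10 x 0.1011) = 4.01e-6 M.
pH = -log(4.01e-6) = 5.40.

5.40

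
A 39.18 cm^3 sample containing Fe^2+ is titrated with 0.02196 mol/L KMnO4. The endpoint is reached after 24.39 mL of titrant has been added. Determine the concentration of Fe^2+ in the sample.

n(KMnO4) = 0.02196 x 0.02439 = 0.0005356 mol.
From the balanced equation, 1 mol KMnO4 reacts with 5 mol Fe^2+, so n(Fe^2+) = 0.0005356 x 5/1 = 0.002678 mol.
[Fe^2+] = 0.002678 / 0.03918 L = 0.0684 M.

0.0684 M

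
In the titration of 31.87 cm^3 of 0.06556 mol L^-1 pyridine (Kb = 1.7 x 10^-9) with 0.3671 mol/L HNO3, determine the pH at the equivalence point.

3.24

n(C5H5N) = 0.06556 x 0.03187 = 0.002089 mol; V(HNO3) at equivalence = 0.002089/0.3671 = 0.005692 L.
At equivalence the base is fully converted to C5H5NH+; total volume = 0.03756 L, so [C5H5NH+] = 0.002089/0.03756 = 0.05563 M.
Ka(C5H5NH+) = Kw/Kb = 1.0e-14 / 1.7 x 10^-9 = 5.88e-6.
[H^+] = sqrt(Ka x [C5H5NH+]) = sqrt(5.88e-6 x 0.05563) = 0.000572 M.
pH = -log(0.000572) = 3.24.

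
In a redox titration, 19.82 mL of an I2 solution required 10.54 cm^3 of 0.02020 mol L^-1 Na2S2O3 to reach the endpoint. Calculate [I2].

0.00537 M

n(Na2S2O3) = 0.02020 x 0.01054 = 0.0002129 mol.
From the balanced equation, 2 mol Na2S2O3 reacts with 1 mol I2, so n(I2) = 0.0002129 x 1/2 = 0.0001065 mol.
[I2] = 0.0001065 / 0.01982 L = 0.00537 M.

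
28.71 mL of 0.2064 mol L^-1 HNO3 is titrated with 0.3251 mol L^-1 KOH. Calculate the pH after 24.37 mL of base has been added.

12.58

n(acid) = 0.2064 x 0.02871 = 0.005926 mol; n(KOH) added = 0.3251 x 0.02437 = 0.007923 mol.
Base is in excess by 0.007923 - 0.005926 = 0.001997 mol in a total volume of 0.05308 L.
[OH^-] = 0.001997/0.05308 = 0.03762 M, so pOH = 1.42 and pH = 14.00 - 1.42 = 12.58.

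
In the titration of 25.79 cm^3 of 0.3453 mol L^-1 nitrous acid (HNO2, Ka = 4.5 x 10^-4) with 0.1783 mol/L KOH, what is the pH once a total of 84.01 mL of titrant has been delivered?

12.74

n(acid) = 0.3453 x 0.02579 = 0.008905 mol; n(KOH) added = 0.1783 x 0.08401 = 0.01498 mol.
Base is in excess by 0.01498 - 0.008905 = 0.006074 mol in a total volume of 0.1098 L.
[OH^-] = 0.006074/0.1098 = 0.05532 M, so pOH = 1.26 and pH = 14.00 - 1.26 = 12.74.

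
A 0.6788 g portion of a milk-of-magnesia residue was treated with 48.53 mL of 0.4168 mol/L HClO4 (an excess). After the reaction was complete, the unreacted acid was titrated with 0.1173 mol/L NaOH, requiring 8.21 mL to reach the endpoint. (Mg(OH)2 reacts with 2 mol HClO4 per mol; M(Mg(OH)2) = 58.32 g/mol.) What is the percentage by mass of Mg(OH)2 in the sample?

82.8%

Total n(HClO4) added = 0.4168 x 0.04853 = 0.02023 mol.
n(NaOH) used = 0.1173 x 0.008210 = 0.0009630 mol, which equals the excess n(HClO4).
So n(HClO4) consumed by the sample = 0.02023 - 0.0009630 = 0.01926 mol.
n(Mg(OH)2) = 0.01926 / 2 = 0.009632 mol.
mass Mg(OH)2 = 0.009632 x 58.32 = 0.5617 g, so %Mg(OH)2 = 0.5617/0.6788 x 100 = 82.8%.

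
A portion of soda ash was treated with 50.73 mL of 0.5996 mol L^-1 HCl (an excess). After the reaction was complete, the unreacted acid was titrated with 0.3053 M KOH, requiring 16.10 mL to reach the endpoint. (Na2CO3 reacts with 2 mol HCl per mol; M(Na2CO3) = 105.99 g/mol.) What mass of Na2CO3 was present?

1.35 g

Total n(HCl) added = 0.5996 x 0.05073 = 0.03042 mol.
n(KOH) used = 0.3053 x 0.01610 = 0.004915 mol, which equals the excess n(HCl).
So n(HCl) consumed by the sample = 0.03042 - 0.004915 = 0.02550 mol.
n(Na2CO3) = 0.02550 / 2 = 0.01275 mol.
mass = 0.01275 mol x 105.99 g/mol = 1.35 g.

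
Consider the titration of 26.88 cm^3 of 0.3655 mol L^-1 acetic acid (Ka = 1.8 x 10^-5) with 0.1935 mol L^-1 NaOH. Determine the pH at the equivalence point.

8.92

n(CH3COOH) = 0.3655 x 0.02688 = 0.009825 mol; V(NaOH) at equivalence = 0.009825/0.1935 = 0.05077 L.
At equivalence all the acid is converted to CH3COO-; total volume = 0.02688 + 0.05077 = 0.07765 L, so [CH3COO-] = 0.009825/0.07765 = 0.1265 M.
Kb = Kw/Ka = 1.0e-14 / 1.8 x 10^-5 = 5.56e-10.
[OH^-] = sqrt(Kb x [CH3COO-]) = sqrt(5.56e-10 x 0.1265) = 8.38e-6 M.
pOH = 5.08, so pH = 14.00 - 5.08 = 8.92.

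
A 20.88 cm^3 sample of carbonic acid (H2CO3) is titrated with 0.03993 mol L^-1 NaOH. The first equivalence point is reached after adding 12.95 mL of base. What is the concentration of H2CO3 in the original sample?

n(NaOH) = 0.03993 x 0.01295 = 0.0005171 mol.
At the first equivalence point, 1 mol OH^- react per mol H2CO3, so n(H2CO3) = 0.0005171 / 1 = 0.0005171 mol.
[H2CO3] = 0.0005171 / 0.02088 L = 0.0248 M.

0.0248 M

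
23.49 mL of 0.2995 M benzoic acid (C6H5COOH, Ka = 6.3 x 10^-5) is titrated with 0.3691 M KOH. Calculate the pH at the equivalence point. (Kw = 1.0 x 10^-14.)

8.71

n(C6H5COOH) = 0.2995 x 0.02349 = 0.007035 mol; V(KOH) at equivalence = 0.007035/0.3691 = 0.01906 L.
At equivalence all the acid is converted to C6H5COO-; total volume = 0.02349 + 0.01906 = 0.04255 L, so [C6H5COO-] = 0.007035/0.04255 = 0.1653 M.
Kb = Kw/Ka = 1.0e-14 / 6.3 x 10^-5 = 1.59e-10.
[OH^-] = sqrt(Kb x [C6H5COO-]) = sqrt(1.59e-10 x 0.1653) = 5.12e-6 M.
pOH = 5.29, so pH = 14.00 - 5.29 = 8.71.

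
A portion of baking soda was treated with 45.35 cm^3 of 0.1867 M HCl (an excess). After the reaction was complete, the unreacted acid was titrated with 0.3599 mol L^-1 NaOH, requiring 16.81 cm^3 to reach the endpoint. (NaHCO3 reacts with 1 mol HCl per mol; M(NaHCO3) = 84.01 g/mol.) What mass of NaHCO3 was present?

0.203 g

Total n(HCl) added = 0.1867 x 0.04535 = 0.008467 mol.
n(NaOH) used = 0.3599 x 0.01681 = 0.006050 mol, which equals the excess n(HCl).
So n(HCl) consumed by the sample = 0.008467 - 0.006050 = 0.002417 mol.
n(NaHCO3) = 0.002417 / 1 = 0.002417 mol.
mass = 0.002417 mol x 84.01 g/mol = 0.203 g.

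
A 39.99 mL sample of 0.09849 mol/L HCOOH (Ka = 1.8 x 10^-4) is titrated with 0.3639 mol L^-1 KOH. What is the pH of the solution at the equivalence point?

n(HCOOH) = 0.09849 x 0.03999 = 0.003939 mol; V(KOH) at equivalence = 0.003939/0.3639 = 0.01082 L.
At equivalence all the acid is converted to HCOO-; total volume = 0.03999 + 0.01082 = 0.05081 L, so [HCOO-] = 0.003939/0.05081 = 0.07751 M.
Kb = Kw/Ka = 1.0e-14 / 1.8 x 10^-4 = 5.56e-11.
[OH^-] = sqrt(Kb x [HCOO-]) = sqrt(5.56e-11 x 0.07751) = 2.08e-6 M.
pOH = 5.68, so pH = 14.00 - 5.68 = 8.32.

8.32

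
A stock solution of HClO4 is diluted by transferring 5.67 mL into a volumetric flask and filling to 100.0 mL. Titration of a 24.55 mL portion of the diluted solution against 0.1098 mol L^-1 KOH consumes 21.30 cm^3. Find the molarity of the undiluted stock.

1.68 M

n(KOH) = 0.1098 x 0.02130 = 0.002339 mol.
n(HClO4) in the aliquot = 0.002339 mol.
[diluted HClO4] = 0.002339 / 0.02455 = 0.09526 M.
Dilution factor = 100.0/5.670 = 17.64, so [stock] = 0.09526 x 17.64 = 1.68 M.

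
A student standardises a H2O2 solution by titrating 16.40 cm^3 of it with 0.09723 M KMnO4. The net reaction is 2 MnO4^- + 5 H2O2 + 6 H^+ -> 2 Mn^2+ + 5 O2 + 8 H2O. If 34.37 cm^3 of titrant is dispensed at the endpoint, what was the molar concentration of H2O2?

0.509 M

n(KMnO4) = 0.09723 x 0.03437 = 0.003342 mol.
From the balanced equation, 2 mol KMnO4 reacts with 5 mol H2O2, so n(H2O2) = 0.003342 x 5/2 = 0.008354 mol.
[H2O2] = 0.008354 / 0.01640 L = 0.509 M.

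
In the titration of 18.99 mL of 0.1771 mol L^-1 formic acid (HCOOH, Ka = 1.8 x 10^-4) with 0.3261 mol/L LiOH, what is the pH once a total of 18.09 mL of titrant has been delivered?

12.84

n(acid) = 0.1771 x 0.01899 = 0.003363 mol; n(LiOH) added = 0.3261 x 0.01809 = 0.005899 mol.
Base is in excess by 0.005899 - 0.003363 = 0.002536 mol in a total volume of 0.03708 L.
[OH^-] = 0.002536/0.03708 = 0.06839 M, so pOH = 1.16 and pH = 14.00 - 1.16 = 12.84.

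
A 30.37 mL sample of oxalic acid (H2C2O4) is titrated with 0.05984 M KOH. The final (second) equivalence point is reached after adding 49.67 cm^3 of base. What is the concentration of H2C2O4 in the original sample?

n(KOH) = 0.05984 x 0.04967 = 0.002972 mol.
At the final (second) equivalence point, 2 mol OH^- react per mol H2C2O4, so n(H2C2O4) = 0.002972 / 2 = 0.001486 mol.
[H2C2O4] = 0.001486 / 0.03037 L = 0.0489 M.

0.0489 M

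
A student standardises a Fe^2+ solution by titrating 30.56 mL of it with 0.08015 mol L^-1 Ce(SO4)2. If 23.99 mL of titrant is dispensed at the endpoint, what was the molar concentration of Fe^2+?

0.0629 M

n(Ce(SO4)2) = 0.08015 x 0.02399 = 0.001923 mol.
From the balanced equation, 1 mol Ce(SO4)2 reacts with 1 mol Fe^2+, so n(Fe^2+) = 0.001923 x 1/1 = 0.001923 mol.
[Fe^2+] = 0.001923 / 0.03056 L = 0.0629 M.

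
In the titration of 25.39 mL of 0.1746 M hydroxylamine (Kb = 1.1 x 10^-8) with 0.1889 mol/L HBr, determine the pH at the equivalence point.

n(NH2OH) = 0.1746 x 0.02539 = 0.004433 mol; V(HBr) at equivalence = 0.004433/0.1889 = 0.02347 L.
At equivalence the base is fully converted to NH3OH+; total volume = 0.04886 L, so [NH3OH+] = 0.004433/0.04886 = 0.09073 M.
Ka(NH3OH+) = Kw/Kb = 1.0e-14 / 1.1 x 10^-8 = 9.09e-7.
[H^+] = sqrt(Ka x [NH3OH+]) = sqrt(9.09e-7 x 0.09073) = 0.000287 M.
pH = -log(0.000287) = 3.54.

3.54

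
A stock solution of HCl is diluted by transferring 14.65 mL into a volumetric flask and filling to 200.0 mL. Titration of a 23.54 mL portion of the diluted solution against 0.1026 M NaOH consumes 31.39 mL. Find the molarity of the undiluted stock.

1.87 M

n(NaOH) = 0.1026 x 0.03139 = 0.003221 mol.
n(HCl) in the aliquot = 0.003221 mol.
[diluted HCl] = 0.003221 / 0.02354 = 0.1368 M.
Dilution factor = 200.0/14.65 = 13.65, so [stock] = 0.1368 x 13.65 = 1.87 M.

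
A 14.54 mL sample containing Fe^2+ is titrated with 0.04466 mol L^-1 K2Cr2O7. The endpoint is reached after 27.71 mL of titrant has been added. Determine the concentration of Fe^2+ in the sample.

0.511 M

n(K2Cr2O7) = 0.04466 x 0.02771 = 0.001238 mol.
From the balanced equation, 1 mol K2Cr2O7 reacts with 6 mol Fe^2+, so n(Fe^2+) = 0.001238 x 6/1 = 0.007425 mol.
[Fe^2+] = 0.007425 / 0.01454 L = 0.511 M.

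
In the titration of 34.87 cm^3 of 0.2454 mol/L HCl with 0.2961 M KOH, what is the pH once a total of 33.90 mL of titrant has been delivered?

12.33

n(acid) = 0.2454 x 0.03487 = 0.008557 mol; n(KOH) added = 0.2961 x 0.03390 = 0.01004 mol.
Base is in excess by 0.01004 - 0.008557 = 0.001481 mol in a total volume of 0.06877 L.
[OH^-] = 0.001481/0.06877 = 0.02153 M, so pOH = 1.67 and pH = 14.00 - 1.67 = 12.33.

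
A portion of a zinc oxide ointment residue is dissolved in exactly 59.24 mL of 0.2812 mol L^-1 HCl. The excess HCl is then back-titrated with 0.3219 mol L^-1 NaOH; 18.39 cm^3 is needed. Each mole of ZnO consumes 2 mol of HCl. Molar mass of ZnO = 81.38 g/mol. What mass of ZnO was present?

0.437 g

Total n(HCl) added = 0.2812 x 0.05924 = 0.01666 mol.
n(NaOH) used = 0.3219 x 0.01839 = 0.005920 mol, which equals the excess n(HCl).
So n(HCl) consumed by the sample = 0.01666 - 0.005920 = 0.01074 mol.
n(ZnO) = 0.01074 / 2 = 0.005369 mol.
mass = 0.005369 mol x 81.38 g/mol = 0.437 g.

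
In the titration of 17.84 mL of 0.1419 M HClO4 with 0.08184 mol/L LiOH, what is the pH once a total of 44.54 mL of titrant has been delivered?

12.25

n(acid) = 0.1419 x 0.01784 = 0.002531 mol; n(LiOH) added = 0.08184 x 0.04454 = 0.003645 mol.
Base is in excess by 0.003645 - 0.002531 = 0.001114 mol in a total volume of 0.06238 L.
[OH^-] = 0.001114/0.06238 = 0.01785 M, so pOH = 1.75 and pH = 14.00 - 1.75 = 12.25.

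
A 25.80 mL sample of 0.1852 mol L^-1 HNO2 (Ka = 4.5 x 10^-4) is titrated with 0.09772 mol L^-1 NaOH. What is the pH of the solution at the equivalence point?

8.08

n(HNO2) = 0.1852 x 0.02580 = 0.004778 mol; V(NaOH) at equivalence = 0.004778/0.09772 = 0.04890 L.
At equivalence all the acid is converted to NO2-; total volume = 0.02580 + 0.04890 = 0.07470 L, so [NO2-] = 0.004778/0.07470 = 0.06397 M.
Kb = Kw/Ka = 1.0e-14 / 4.5 x 10^-4 = 2.22e-11.
[OH^-] = sqrt(Kb x [NO2-]) = sqrt(2.22e-11 x 0.06397) = 1.19e-6 M.
pOH = 5.92, so pH = 14.00 - 5.92 = 8.08.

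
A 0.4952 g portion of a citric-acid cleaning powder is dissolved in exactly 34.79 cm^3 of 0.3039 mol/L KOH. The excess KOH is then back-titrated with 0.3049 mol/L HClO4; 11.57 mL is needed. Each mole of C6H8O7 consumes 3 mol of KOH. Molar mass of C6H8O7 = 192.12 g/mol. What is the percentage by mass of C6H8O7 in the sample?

Total n(KOH) added = 0.3039 x 0.03479 = 0.01057 mol.
n(HClO4) used = 0.3049 x 0.01157 = 0.003528 mol, which equals the excess n(KOH).
So n(KOH) consumed by the sample = 0.01057 - 0.003528 = 0.007045 mol.
n(C6H8O7) = 0.007045 / 3 = 0.002348 mol.
mass C6H8O7 = 0.002348 x 192.12 = 0.4512 g, so %C6H8O7 = 0.4512/0.4952 x 100 = 91.1%.

91.1%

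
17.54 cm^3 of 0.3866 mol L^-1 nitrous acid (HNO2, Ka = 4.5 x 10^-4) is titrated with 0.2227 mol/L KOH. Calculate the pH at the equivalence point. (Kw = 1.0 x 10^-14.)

8.25

n(HNO2) = 0.3866 x 0.01754 = 0.006781 mol; V(KOH) at equivalence = 0.006781/0.2227 = 0.03045 L.
At equivalence all the acid is converted to NO2-; total volume = 0.01754 + 0.03045 = 0.04799 L, so [NO2-] = 0.006781/0.04799 = 0.1413 M.
Kb = Kw/Ka = 1.0e-14 / 4.5 x 10^-4 = 2.22e-11.
[OH^-] = sqrt(Kb x [NO2-]) = sqrt(2.22e-11 x 0.1413) = 1.77e-6 M.
pOH = 5.75, so pH = 14.00 - 5.75 = 8.25.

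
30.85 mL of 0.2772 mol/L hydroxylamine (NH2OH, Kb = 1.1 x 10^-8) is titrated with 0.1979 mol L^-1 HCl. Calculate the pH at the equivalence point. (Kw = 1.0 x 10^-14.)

3.49

n(NH2OH) = 0.2772 x 0.03085 = 0.008552 mol; V(HCl) at equivalence = 0.008552/0.1979 = 0.04321 L.
At equivalence the base is fully converted to NH3OH+; total volume = 0.07406 L, so [NH3OH+] = 0.008552/0.07406 = 0.1155 M.
Ka(NH3OH+) = Kw/Kb = 1.0e-14 / 1.1 x 10^-8 = 9.09e-7.
[H^+] = sqrt(Ka x [NH3OH+]) = sqrt(9.09e-7 x 0.1155) = 0.000324 M.
pH = -log(0.000324) = 3.49.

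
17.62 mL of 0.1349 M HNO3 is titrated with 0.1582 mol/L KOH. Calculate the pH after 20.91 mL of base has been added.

12.38

n(acid) = 0.1349 x 0.01762 = 0.002377 mol; n(KOH) added = 0.1582 x 0.02091 = 0.003308 mol.
Base is in excess by 0.003308 - 0.002377 = 0.0009310 mol in a total volume of 0.03853 L.
[OH^-] = 0.0009310/0.03853 = 0.02416 M, so pOH = 1.62 and pH = 14.00 - 1.62 = 12.38.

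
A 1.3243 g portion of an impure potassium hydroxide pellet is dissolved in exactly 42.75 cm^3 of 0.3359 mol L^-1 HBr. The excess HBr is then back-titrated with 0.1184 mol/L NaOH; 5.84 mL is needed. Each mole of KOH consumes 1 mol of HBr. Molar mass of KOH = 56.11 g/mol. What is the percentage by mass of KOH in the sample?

57.9%

Total n(HBr) added = 0.3359 x 0.04275 = 0.01436 mol.
n(NaOH) used = 0.1184 x 0.005840 = 0.0006915 mol, which equals the excess n(HBr).
So n(HBr) consumed by the sample = 0.01436 - 0.0006915 = 0.01367 mol.
n(KOH) = 0.01367 / 1 = 0.01367 mol.
mass KOH = 0.01367 x 56.11 = 0.7669 g, so %KOH = 0.7669/1.3243 x 100 = 57.9%.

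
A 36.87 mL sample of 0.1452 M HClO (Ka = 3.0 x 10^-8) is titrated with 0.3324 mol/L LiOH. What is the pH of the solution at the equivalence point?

n(HClO) = 0.1452 x 0.03687 = 0.005354 mol; V(LiOH) at equivalence = 0.005354/0.3324 = 0.01611 L.
At equivalence all the acid is converted to ClO-; total volume = 0.03687 + 0.01611 = 0.05298 L, so [ClO-] = 0.005354/0.05298 = 0.1011 M.
Kb = Kw/Ka = 1.0e-14 / 3.0 x 10^-8 = 3.33e-7.
[OH^-] = sqrt(Kb x [ClO-]) = sqrt(3.33e-7 x 0.1011) = 0.000184 M.
pOH = 3.74, so pH = 14.00 - 3.74 = 10.26.

10.26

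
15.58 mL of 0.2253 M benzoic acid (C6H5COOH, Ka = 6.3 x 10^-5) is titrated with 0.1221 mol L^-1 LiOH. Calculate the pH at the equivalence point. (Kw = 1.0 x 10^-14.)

n(C6H5COOH) = 0.2253 x 0.01558 = 0.003510 mol; V(LiOH) at equivalence = 0.003510/0.1221 = 0.02875 L.
At equivalence all the acid is converted to C6H5COO-; total volume = 0.01558 + 0.02875 = 0.04433 L, so [C6H5COO-] = 0.003510/0.04433 = 0.07919 M.
Kb = Kw/Ka = 1.0e-14 / 6.3 x 10^-5 = 1.59e-10.
[OH^-] = sqrt(Kb x [C6H5COO-]) = sqrt(1.59e-10 x 0.07919) = 3.55e-6 M.
pOH = 5.45, so pH = 14.00 - 5.45 = 8.55.

8.55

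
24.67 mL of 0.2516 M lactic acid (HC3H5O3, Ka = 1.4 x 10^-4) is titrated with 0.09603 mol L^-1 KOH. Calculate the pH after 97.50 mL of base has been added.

n(acid) = 0.2516 x 0.02467 = 0.006207 mol; n(KOH) added = 0.09603 x 0.09750 = 0.009363 mol.
Base is in excess by 0.009363 - 0.006207 = 0.003156 mol in a total volume of 0.1222 L.
[OH^-] = 0.003156/0.1222 = 0.02583 M, so pOH = 1.59 and pH = 14.00 - 1.59 = 12.41.

12.41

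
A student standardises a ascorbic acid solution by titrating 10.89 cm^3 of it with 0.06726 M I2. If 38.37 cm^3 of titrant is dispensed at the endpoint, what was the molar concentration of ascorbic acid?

n(I2) = 0.06726 x 0.03837 = 0.002581 mol.
From the balanced equation, 1 mol I2 reacts with 1 mol ascorbic acid, so n(ascorbic acid) = 0.002581 x 1/1 = 0.002581 mol.
[ascorbic acid] = 0.002581 / 0.01089 L = 0.237 M.

0.237 M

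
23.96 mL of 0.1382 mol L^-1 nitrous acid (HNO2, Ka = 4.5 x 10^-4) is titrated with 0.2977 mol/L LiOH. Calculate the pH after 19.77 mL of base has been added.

12.77

n(acid) = 0.1382 x 0.02396 = 0.003311 mol; n(LiOH) added = 0.2977 x 0.01977 = 0.005886 mol.
Base is in excess by 0.005886 - 0.003311 = 0.002574 mol in a total volume of 0.04373 L.
[OH^-] = 0.002574/0.04373 = 0.05887 M, so pOH = 1.23 and pH = 14.00 - 1.23 = 12.77.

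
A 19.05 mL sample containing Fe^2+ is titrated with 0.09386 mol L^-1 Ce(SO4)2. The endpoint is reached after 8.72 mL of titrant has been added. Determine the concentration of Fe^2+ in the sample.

0.0430 M

n(Ce(SO4)2) = 0.09386 x 0.008720 = 0.0008185 mol.
From the balanced equation, 1 mol Ce(SO4)2 reacts with 1 mol Fe^2+, so n(Fe^2+) = 0.0008185 x 1/1 = 0.0008185 mol.
[Fe^2+] = 0.0008185 / 0.01905 L = 0.0430 M.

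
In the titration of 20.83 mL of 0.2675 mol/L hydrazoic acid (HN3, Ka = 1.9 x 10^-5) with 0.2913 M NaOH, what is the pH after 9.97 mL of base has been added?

4.76

Initial n(HN3) = 0.2675 x 0.02083 = 0.005572 mol.
n(NaOH) added = 0.2913 x 0.009970 = 0.002904 mol, converting that many moles of HN3 to N3-.
Remaining n(HN3) = 0.002668 mol; n(N3-) = 0.002904 mol.
By Henderson-Hasselbalch, pH = pKa + log([A^-]/[HA]) = 4.72 + log(0.002904/0.002668) = 4.72 + (+0.04) = 4.76.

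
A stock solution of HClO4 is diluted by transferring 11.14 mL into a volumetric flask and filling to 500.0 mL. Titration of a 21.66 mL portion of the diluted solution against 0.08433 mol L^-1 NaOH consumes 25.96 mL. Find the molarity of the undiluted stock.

n(NaOH) = 0.08433 x 0.02596 = 0.002189 mol.
n(HClO4) in the aliquot = 0.002189 mol.
[diluted HClO4] = 0.002189 / 0.02166 = 0.1011 M.
Dilution factor = 500.0/11.14 = 44.88, so [stock] = 0.1011 x 44.88 = 4.54 M.

4.54 M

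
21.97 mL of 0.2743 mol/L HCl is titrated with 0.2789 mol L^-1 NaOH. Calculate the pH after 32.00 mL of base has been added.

n(acid) = 0.2743 x 0.02197 = 0.006026 mol; n(NaOH) added = 0.2789 x 0.03200 = 0.008925 mol.
Base is in excess by 0.008925 - 0.006026 = 0.002898 mol in a total volume of 0.05397 L.
[OH^-] = 0.002898/0.05397 = 0.05370 M, so pOH = 1.27 and pH = 14.00 - 1.27 = 12.73.

12.73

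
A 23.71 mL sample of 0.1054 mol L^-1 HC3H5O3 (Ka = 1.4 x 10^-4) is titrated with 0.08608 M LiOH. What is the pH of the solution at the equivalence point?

n(HC3H5O3) = 0.1054 x 0.02371 = 0.002499 mol; V(LiOH) at equivalence = 0.002499/0.08608 = 0.02903 L.
At equivalence all the acid is converted to C3H5O3-; total volume = 0.02371 + 0.02903 = 0.05274 L, so [C3H5O3-] = 0.002499/0.05274 = 0.04738 M.
Kb = Kw/Ka = 1.0e-14 / 1.4 x 10^-4 = 7.14e-11.
[OH^-] = sqrt(Kb x [C3H5O3-]) = sqrt(7.14e-11 x 0.04738) = 1.84e-6 M.
pOH = 5.74, so pH = 14.00 - 5.74 = 8.26.

8.26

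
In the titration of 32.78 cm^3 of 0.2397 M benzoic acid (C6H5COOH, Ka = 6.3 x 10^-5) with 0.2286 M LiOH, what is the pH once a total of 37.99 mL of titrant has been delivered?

n(acid) = 0.2397 x 0.03278 = 0.007857 mol; n(LiOH) added = 0.2286 x 0.03799 = 0.008685 mol.
Base is in excess by 0.008685 - 0.007857 = 0.0008271 mol in a total volume of 0.07077 L.
[OH^-] = 0.0008271/0.07077 = 0.01169 M, so pOH = 1.93 and pH = 14.00 - 1.93 = 12.07.

12.07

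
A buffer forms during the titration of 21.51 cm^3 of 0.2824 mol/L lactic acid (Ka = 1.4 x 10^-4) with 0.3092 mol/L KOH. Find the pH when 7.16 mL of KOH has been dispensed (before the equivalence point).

Initial n(HC3H5O3) = 0.2824 x 0.02151 = 0.006074 mol.
n(KOH) added = 0.3092 x 0.007160 = 0.002214 mol, converting that many moles of HC3H5O3 to C3H5O3-.
Remaining n(HC3H5O3) = 0.003861 mol; n(C3H5O3-) = 0.002214 mol.
By Henderson-Hasselbalch, pH = pKa + log([A^-]/[HA]) = 3.85 + log(0.002214/0.003861) = 3.85 + (-0.24) = 3.61.

3.61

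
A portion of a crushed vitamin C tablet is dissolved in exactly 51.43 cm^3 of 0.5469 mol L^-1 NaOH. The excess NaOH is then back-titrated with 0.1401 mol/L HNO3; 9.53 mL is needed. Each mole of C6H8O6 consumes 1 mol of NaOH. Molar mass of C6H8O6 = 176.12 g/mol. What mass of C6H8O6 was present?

4.72 g

Total n(NaOH) added = 0.5469 x 0.05143 = 0.02813 mol.
n(HNO3) used = 0.1401 x 0.009530 = 0.001335 mol, which equals the excess n(NaOH).
So n(NaOH) consumed by the sample = 0.02813 - 0.001335 = 0.02679 mol.
n(C6H8O6) = 0.02679 / 1 = 0.02679 mol.
mass = 0.02679 mol x 176.12 g/mol = 4.72 g.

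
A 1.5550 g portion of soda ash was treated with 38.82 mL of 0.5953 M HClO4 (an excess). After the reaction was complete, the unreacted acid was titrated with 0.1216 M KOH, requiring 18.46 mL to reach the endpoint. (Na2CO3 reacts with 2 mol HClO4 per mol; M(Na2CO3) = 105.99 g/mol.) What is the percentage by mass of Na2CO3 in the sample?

71.1%

Total n(HClO4) added = 0.5953 x 0.03882 = 0.02311 mol.
n(KOH) used = 0.1216 x 0.01846 = 0.002245 mol, which equals the excess n(HClO4).
So n(HClO4) consumed by the sample = 0.02311 - 0.002245 = 0.02086 mol.
n(Na2CO3) = 0.02086 / 2 = 0.01043 mol.
mass Na2CO3 = 0.01043 x 105.99 = 1.106 g, so %Na2CO3 = 1.106/1.5550 x 100 = 71.1%.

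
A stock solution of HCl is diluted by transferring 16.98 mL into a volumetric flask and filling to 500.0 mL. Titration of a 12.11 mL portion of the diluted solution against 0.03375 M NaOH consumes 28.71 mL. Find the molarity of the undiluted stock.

2.36 M

n(NaOH) = 0.03375 x 0.02871 = 0.0009690 mol.
n(HCl) in the aliquot = 0.0009690 mol.
[diluted HCl] = 0.0009690 / 0.01211 = 0.08001 M.
Dilution factor = 500.0/16.98 = 29.45, so [stock] = 0.08001 x 29.45 = 2.36 M.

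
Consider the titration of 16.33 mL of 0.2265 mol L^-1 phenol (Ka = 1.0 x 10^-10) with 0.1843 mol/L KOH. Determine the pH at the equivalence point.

n(C6H5OH) = 0.2265 x 0.01633 = 0.003699 mol; V(KOH) at equivalence = 0.003699/0.1843 = 0.02007 L.
At equivalence all the acid is converted to C6H5O-; total volume = 0.01633 + 0.02007 = 0.03640 L, so [C6H5O-] = 0.003699/0.03640 = 0.1016 M.
Kb = Kw/Ka = 1.0e-14 / 1.0 x 10^-10 = 0.000100.
[OH^-] = sqrt(Kb x [C6H5O-]) = sqrt(0.000100 x 0.1016) = 0.00319 M.
pOH = 2.50, so pH = 14.00 - 2.50 = 11.50.

11.50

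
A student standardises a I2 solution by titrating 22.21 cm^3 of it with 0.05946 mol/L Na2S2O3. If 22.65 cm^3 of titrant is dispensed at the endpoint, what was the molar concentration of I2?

n(Na2S2O3) = 0.05946 x 0.02265 = 0.001347 mol.
From the balanced equation, 2 mol Na2S2O3 reacts with 1 mol I2, so n(I2) = 0.001347 x 1/2 = 0.0006734 mol.
[I2] = 0.0006734 / 0.02221 L = 0.0303 M.

0.0303 M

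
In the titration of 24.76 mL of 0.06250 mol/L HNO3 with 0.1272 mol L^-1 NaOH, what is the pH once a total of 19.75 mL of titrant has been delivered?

12.34

n(acid) = 0.06250 x 0.02476 = 0.001548 mol; n(NaOH) added = 0.1272 x 0.01975 = 0.002512 mol.
Base is in excess by 0.002512 - 0.001548 = 0.0009647 mol in a total volume of 0.04451 L.
[OH^-] = 0.0009647/0.04451 = 0.02167 M, so pOH = 1.66 and pH = 14.00 - 1.66 = 12.34.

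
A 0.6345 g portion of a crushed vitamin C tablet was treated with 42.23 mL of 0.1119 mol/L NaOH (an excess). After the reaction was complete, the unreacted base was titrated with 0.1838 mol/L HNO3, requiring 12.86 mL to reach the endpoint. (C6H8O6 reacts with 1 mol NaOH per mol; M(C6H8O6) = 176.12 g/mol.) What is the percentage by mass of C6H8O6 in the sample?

65.6%

Total n(NaOH) added = 0.1119 x 0.04223 = 0.004726 mol.
n(HNO3) used = 0.1838 x 0.01286 = 0.002364 mol, which equals the excess n(NaOH).
So n(NaOH) consumed by the sample = 0.004726 - 0.002364 = 0.002362 mol.
n(C6H8O6) = 0.002362 / 1 = 0.002362 mol.
mass C6H8O6 = 0.002362 x 176.12 = 0.4160 g, so %C6H8O6 = 0.4160/0.6345 x 100 = 65.6%.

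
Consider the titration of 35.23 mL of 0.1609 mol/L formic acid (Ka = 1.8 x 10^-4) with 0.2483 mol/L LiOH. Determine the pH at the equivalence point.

n(HCOOH) = 0.1609 x 0.03523 = 0.005669 mol; V(LiOH) at equivalence = 0.005669/0.2483 = 0.02283 L.
At equivalence all the acid is converted to HCOO-; total volume = 0.03523 + 0.02283 = 0.05806 L, so [HCOO-] = 0.005669/0.05806 = 0.09763 M.
Kb = Kw/Ka = 1.0e-14 / 1.8 x 10^-4 = 5.56e-11.
[OH^-] = sqrt(Kb x [HCOO-]) = sqrt(5.56e-11 x 0.09763) = 2.33e-6 M.
pOH = 5.63, so pH = 14.00 - 5.63 = 8.37.

8.37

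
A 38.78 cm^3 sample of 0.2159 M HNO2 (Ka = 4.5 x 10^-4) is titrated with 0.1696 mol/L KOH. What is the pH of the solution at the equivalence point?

n(HNO2) = 0.2159 x 0.03878 = 0.008373 mol; V(KOH) at equivalence = 0.008373/0.1696 = 0.04937 L.
At equivalence all the acid is converted to NO2-; total volume = 0.03878 + 0.04937 = 0.08815 L, so [NO2-] = 0.008373/0.08815 = 0.09498 M.
Kb = Kw/Ka = 1.0e-14 / 4.5 x 10^-4 = 2.22e-11.
[OH^-] = sqrt(Kb x [NO2-]) = sqrt(2.22e-11 x 0.09498) = 1.45e-6 M.
pOH = 5.84, so pH = 14.00 - 5.84 = 8.16.

8.16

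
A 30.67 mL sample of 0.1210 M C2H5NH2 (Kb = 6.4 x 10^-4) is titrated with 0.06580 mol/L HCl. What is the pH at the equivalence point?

n(C2H5NH2) = 0.1210 x 0.03067 = 0.003711 mol; V(HCl) at equivalence = 0.003711/0.06580 = 0.05640 L.
At equivalence the base is fully converted to C2H5NH3+; total volume = 0.08707 L, so [C2H5NH3+] = 0.003711/0.08707 = 0.04262 M.
Ka(C2H5NH3+) = Kw/Kb = 1.0e-14 / 6.4 x 10^-4 = 1.56e-11.
[H^+] = sqrt(Ka x [C2H5NH3+]) = sqrt(1.56e-11 x 0.04262) = 8.16e-7 M.
pH = -log(8.16e-7) = 6.09.

6.09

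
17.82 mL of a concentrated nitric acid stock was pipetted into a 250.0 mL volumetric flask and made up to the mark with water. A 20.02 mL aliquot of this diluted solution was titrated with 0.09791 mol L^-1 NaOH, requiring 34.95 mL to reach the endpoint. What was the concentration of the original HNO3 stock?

n(NaOH) = 0.09791 x 0.03495 = 0.003422 mol.
n(HNO3) in the aliquot = 0.003422 mol.
[diluted HNO3] = 0.003422 / 0.02002 = 0.1709 M.
Dilution factor = 250.0/17.82 = 14.03, so [stock] = 0.1709 x 14.03 = 2.40 M.

2.40 M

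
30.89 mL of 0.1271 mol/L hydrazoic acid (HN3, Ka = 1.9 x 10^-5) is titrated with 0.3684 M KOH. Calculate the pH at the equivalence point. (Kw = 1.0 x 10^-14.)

n(HN3) = 0.1271 x 0.03089 = 0.003926 mol; V(KOH) at equivalence = 0.003926/0.3684 = 0.01066 L.
At equivalence all the acid is converted to N3-; total volume = 0.03089 + 0.01066 = 0.04155 L, so [N3-] = 0.003926/0.04155 = 0.09450 M.
Kb = Kw/Ka = 1.0e-14 / 1.9 x 10^-5 = 5.26e-10.
[OH^-] = sqrt(Kb x [N3-]) = sqrt(5.26e-10 x 0.09450) = 7.05e-6 M.
pOH = 5.15, so pH = 14.00 - 5.15 = 8.85.

8.85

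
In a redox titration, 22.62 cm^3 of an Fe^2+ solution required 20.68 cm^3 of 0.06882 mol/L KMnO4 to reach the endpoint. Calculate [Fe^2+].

0.315 M

n(KMnO4) = 0.06882 x 0.02068 = 0.001423 mol.
From the balanced equation, 1 mol KMnO4 reacts with 5 mol Fe^2+, so n(Fe^2+) = 0.001423 x 5/1 = 0.007116 mol.
[Fe^2+] = 0.007116 / 0.02262 L = 0.315 M.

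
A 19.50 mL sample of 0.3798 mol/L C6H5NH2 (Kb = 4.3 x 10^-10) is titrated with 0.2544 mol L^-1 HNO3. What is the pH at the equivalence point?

2.73

n(C6H5NH2) = 0.3798 x 0.01950 = 0.007406 mol; V(HNO3) at equivalence = 0.007406/0.2544 = 0.02911 L.
At equivalence the base is fully converted to C6H5NH3+; total volume = 0.04861 L, so [C6H5NH3+] = 0.007406/0.04861 = 0.1524 M.
Ka(C6H5NH3+) = Kw/Kb = 1.0e-14 / 4.3 x 10^-10 = 2.33e-5.
[H^+] = sqrt(Ka x [C6H5NH3+]) = sqrt(2.33e-5 x 0.1524) = 0.00188 M.
pH = -log(0.00188) = 2.73.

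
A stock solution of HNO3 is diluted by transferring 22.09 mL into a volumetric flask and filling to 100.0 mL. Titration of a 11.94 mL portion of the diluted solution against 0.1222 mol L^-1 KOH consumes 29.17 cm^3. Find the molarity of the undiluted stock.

1.35 M

n(KOH) = 0.1222 x 0.02917 = 0.003565 mol.
n(HNO3) in the aliquot = 0.003565 mol.
[diluted HNO3] = 0.003565 / 0.01194 = 0.2985 M.
Dilution factor = 100.0/22.09 = 4.527, so [stock] = 0.2985 x 4.527 = 1.35 M.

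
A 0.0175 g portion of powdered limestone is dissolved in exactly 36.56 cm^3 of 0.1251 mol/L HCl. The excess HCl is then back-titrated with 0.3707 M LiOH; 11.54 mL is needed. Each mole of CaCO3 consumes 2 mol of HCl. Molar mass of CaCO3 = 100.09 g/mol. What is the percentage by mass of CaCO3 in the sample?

Total n(HCl) added = 0.1251 x 0.03656 = 0.004574 mol.
n(LiOH) used = 0.3707 x 0.01154 = 0.004278 mol, which equals the excess n(HCl).
So n(HCl) consumed by the sample = 0.004574 - 0.004278 = 0.0002958 mol.
n(CaCO3) = 0.0002958 / 2 = 0.0001479 mol.
mass CaCO3 = 0.0001479 x 100.09 = 0.01480 g, so %CaCO3 = 0.01480/0.0175 x 100 = 84.6%.

84.6%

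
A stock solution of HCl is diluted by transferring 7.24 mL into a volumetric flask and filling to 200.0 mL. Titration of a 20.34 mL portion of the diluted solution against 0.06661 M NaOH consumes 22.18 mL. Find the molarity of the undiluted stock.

n(NaOH) = 0.06661 x 0.02218 = 0.001477 mol.
n(HCl) in the aliquot = 0.001477 mol.
[diluted HCl] = 0.001477 / 0.02034 = 0.07264 M.
Dilution factor = 200.0/7.240 = 27.62, so [stock] = 0.07264 x 27.62 = 2.01 M.

2.01 M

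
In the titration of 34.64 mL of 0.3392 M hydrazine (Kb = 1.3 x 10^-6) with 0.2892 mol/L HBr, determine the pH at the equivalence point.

4.46

n(N2H4) = 0.3392 x 0.03464 = 0.01175 mol; V(HBr) at equivalence = 0.01175/0.2892 = 0.04063 L.
At equivalence the base is fully converted to N2H5+; total volume = 0.07527 L, so [N2H5+] = 0.01175/0.07527 = 0.1561 M.
Ka(N2H5+) = Kw/Kb = 1.0e-14 / 1.3 x 10^-6 = 7.69e-9.
[H^+] = sqrt(Ka x [N2H5+]) = sqrt(7.69e-9 x 0.1561) = 3.47e-5 M.
pH = -log(3.47e-5) = 4.46.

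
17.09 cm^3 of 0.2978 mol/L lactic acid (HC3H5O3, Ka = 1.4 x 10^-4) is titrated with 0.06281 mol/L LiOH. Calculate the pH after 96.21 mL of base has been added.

n(acid) = 0.2978 x 0.01709 = 0.005089 mol; n(LiOH) added = 0.06281 x 0.09621 = 0.006043 mol.
Base is in excess by 0.006043 - 0.005089 = 0.0009535 mol in a total volume of 0.1133 L.
[OH^-] = 0.0009535/0.1133 = 0.008416 M, so pOH = 2.07 and pH = 14.00 - 2.07 = 11.93.

11.93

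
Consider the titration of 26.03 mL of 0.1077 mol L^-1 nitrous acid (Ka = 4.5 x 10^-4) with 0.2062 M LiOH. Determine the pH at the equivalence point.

n(HNO2) = 0.1077 x 0.02603 = 0.002803 mol; V(LiOH) at equivalence = 0.002803/0.2062 = 0.01360 L.
At equivalence all the acid is converted to NO2-; total volume = 0.02603 + 0.01360 = 0.03963 L, so [NO2-] = 0.002803/0.03963 = 0.07075 M.
Kb = Kw/Ka = 1.0e-14 / 4.5 x 10^-4 = 2.22e-11.
[OH^-] = sqrt(Kb x [NO2-]) = sqrt(2.22e-11 x 0.07075) = 1.25e-6 M.
pOH = 5.90, so pH = 14.00 - 5.90 = 8.10.

8.10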